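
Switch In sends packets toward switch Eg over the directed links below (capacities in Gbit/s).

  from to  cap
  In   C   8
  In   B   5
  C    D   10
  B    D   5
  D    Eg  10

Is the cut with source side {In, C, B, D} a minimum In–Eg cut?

Yes — it is a minimum cut (capacity 10).

Given cut capacity: 10 = 10.
Augment In→C→D→Eg: bottleneck 8, flow now 8.
Augment In→B→D→Eg: bottleneck 2, flow now 10.
No augmenting path remains; maximum flow = 10.
Cut capacity 10 equals the max flow, so it is a minimum cut.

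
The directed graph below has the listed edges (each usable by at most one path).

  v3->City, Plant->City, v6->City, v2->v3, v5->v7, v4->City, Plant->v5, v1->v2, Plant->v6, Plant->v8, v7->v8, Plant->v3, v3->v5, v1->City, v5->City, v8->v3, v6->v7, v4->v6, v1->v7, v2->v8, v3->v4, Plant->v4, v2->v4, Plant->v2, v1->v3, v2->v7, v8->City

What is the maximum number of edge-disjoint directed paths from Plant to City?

6

Assign every edge capacity 1; by Menger, the answer equals the max flow.
Path Plant→City (+1); total 1.
Path Plant→v3→City (+1); total 2.
Path Plant→v4→City (+1); total 3.
Path Plant→v5→City (+1); total 4.
Path Plant→v6→City (+1); total 5.
Path Plant→v8→City (+1); total 6.
No residual Plant→City path; max flow = 6.
Certifying cut of size 6: {Plant→City, v3→City, v4→City, v5→City, v6→City, v8→City}.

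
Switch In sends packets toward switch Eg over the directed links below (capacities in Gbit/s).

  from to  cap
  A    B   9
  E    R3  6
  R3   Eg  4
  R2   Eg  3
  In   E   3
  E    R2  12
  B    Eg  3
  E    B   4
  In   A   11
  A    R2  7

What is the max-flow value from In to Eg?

9

Augment In→A→B→Eg: bottleneck 3, flow now 3.
Augment In→A→R2→Eg: bottleneck 3, flow now 6.
Augment In→E→R3→Eg: bottleneck 3, flow now 9.
No augmenting path remains; maximum flow = 9.
In the residual graph, reachable from In: {In, A, B, R2}.
Min-cut edges: In→E (3), B→Eg (3), R2→Eg (3); capacity 3 + 3 + 3 = 9.
This cut is saturated, so no flow can exceed 9.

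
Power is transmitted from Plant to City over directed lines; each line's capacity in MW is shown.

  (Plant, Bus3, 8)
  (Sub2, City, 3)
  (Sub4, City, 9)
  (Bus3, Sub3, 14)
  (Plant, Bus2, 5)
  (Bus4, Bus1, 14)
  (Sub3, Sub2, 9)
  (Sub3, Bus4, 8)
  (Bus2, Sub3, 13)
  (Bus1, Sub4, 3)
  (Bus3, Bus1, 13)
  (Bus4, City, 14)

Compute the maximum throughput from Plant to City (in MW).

Augment Plant→Bus2→Sub3→Bus4→City: bottleneck 5, flow now 5.
Augment Plant→Bus3→Sub3→Bus4→City: bottleneck 3, flow now 8.
Augment Plant→Bus3→Sub3→Sub2→City: bottleneck 3, flow now 11.
Augment Plant→Bus3→Bus1→Sub4→City: bottleneck 2, flow now 13.
No augmenting path remains; maximum flow = 13.
In the residual graph, reachable from Plant: {Plant}.
Min-cut edges: Plant→Bus2 (5), Plant→Bus3 (8); capacity 5 + 8 = 13.
This cut is saturated, so no flow can exceed 13.

13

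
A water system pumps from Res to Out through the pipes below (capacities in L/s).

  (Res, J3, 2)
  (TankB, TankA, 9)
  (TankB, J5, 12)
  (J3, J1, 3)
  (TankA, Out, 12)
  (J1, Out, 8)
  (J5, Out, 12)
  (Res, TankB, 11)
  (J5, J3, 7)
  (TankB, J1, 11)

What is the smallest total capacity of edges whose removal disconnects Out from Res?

13

Augment Res→J3→J1→Out: bottleneck 2, flow now 2.
Augment Res→TankB→TankA→Out: bottleneck 9, flow now 11.
Augment Res→TankB→J5→Out: bottleneck 2, flow now 13.
No augmenting path remains; maximum flow = 13.
By max-flow min-cut, the minimum cut capacity equals the max flow.
In the residual graph, reachable from Res: {Res}.
Min-cut edges: Res→J3 (2), Res→TankB (11); capacity 2 + 11 = 13.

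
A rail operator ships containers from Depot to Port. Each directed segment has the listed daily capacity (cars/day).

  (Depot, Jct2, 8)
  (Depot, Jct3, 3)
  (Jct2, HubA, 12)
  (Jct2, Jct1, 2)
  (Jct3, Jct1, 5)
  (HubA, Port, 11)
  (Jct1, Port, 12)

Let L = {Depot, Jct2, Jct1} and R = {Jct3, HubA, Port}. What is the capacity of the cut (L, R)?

27

Edges leaving {Depot, Jct2, Jct1}: Depot→Jct3 (3), Jct2→HubA (12), Jct1→Port (12).
Cut capacity = 3 + 12 + 12 = 27.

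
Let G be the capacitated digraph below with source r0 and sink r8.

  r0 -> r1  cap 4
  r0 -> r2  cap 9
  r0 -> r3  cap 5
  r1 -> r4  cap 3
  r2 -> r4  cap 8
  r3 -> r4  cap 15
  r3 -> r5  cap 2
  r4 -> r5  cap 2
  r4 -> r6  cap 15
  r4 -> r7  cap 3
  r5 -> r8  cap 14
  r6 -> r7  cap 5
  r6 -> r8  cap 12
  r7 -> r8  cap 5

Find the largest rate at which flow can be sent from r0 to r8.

Augment r0→r3→r5→r8: bottleneck 2, flow now 2.
Augment r0→r1→r4→r5→r8: bottleneck 2, flow now 4.
Augment r0→r1→r4→r6→r8: bottleneck 1, flow now 5.
Augment r0→r2→r4→r6→r8: bottleneck 8, flow now 13.
Augment r0→r3→r4→r6→r8: bottleneck 3, flow now 16.
No augmenting path remains; maximum flow = 16.
In the residual graph, reachable from r0: {r0, r1, r2}.
Min-cut edges: r0→r3 (5), r1→r4 (3), r2→r4 (8); capacity 5 + 3 + 8 = 16.
This cut is saturated, so no flow can exceed 16.

16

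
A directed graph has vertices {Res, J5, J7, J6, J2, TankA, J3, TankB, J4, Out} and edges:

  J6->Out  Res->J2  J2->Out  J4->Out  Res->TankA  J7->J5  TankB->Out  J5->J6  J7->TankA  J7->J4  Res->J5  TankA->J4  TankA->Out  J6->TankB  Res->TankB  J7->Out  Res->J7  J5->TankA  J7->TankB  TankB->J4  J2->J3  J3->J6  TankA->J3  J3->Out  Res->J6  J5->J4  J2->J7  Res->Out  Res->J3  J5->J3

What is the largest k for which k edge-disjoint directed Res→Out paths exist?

8

Assign every edge capacity 1; by Menger, the answer equals the max flow.
Path Res→Out (+1); total 1.
Path Res→J7→Out (+1); total 2.
Path Res→J6→Out (+1); total 3.
Path Res→J2→Out (+1); total 4.
Path Res→TankA→Out (+1); total 5.
Path Res→J3→Out (+1); total 6.
Path Res→TankB→Out (+1); total 7.
Path Res→J5→J4→Out (+1); total 8.
No residual Res→Out path; max flow = 8.
Certifying cut of size 8: {Res→J2, Res→J3, Res→J5, Res→J6, Res→J7, Res→Out, Res→TankA, Res→TankB}.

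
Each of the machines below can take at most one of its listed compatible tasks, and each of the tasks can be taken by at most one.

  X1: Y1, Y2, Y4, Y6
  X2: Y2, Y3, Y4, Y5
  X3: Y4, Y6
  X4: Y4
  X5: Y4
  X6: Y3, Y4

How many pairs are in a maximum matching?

5

Unit-capacity flow: source→left, listed edges, right→sink; max matching = max flow.
Augmenting path X1→Y1 (+1); matched 1.
Augmenting path X2→Y2 (+1); matched 2.
Augmenting path X3→Y4 (+1); matched 3.
Augmenting path X6→Y3 (+1); matched 4.
Augmenting path X4→Y4→X3→Y6 (+1); matched 5.
No augmenting path remains; maximum matching = 5.
König certificate: {X1, X2, X3, X6, Y4} is a vertex cover of size 5 (every listed pair touches it), so no matching can be larger.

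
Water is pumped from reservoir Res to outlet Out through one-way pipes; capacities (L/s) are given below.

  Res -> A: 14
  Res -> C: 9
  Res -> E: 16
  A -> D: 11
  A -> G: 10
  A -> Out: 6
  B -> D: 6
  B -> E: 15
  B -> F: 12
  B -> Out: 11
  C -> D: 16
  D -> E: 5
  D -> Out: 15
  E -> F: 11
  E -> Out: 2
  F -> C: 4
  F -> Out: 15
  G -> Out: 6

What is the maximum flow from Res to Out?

36

Augment Res→A→Out: bottleneck 6, flow now 6.
Augment Res→E→Out: bottleneck 2, flow now 8.
Augment Res→A→D→Out: bottleneck 8, flow now 16.
Augment Res→C→D→Out: bottleneck 7, flow now 23.
Augment Res→E→F→Out: bottleneck 11, flow now 34.
Augment Res→C→D→A→G→Out: bottleneck 2, flow now 36. (uses reverse residual edge)
No augmenting path remains; maximum flow = 36.
In the residual graph, reachable from Res: {Res, E}.
Min-cut edges: Res→A (14), Res→C (9), E→F (11), E→Out (2); capacity 14 + 9 + 11 + 2 = 36.
This cut is saturated, so no flow can exceed 36.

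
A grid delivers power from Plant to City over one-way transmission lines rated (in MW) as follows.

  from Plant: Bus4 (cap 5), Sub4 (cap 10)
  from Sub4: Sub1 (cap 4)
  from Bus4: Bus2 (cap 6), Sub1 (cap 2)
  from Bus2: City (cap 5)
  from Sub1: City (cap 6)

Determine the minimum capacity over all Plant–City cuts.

Augment Plant→Sub4→Sub1→City: bottleneck 4, flow now 4.
Augment Plant→Bus4→Bus2→City: bottleneck 5, flow now 9.
No augmenting path remains; maximum flow = 9.
By max-flow min-cut, the minimum cut capacity equals the max flow.
In the residual graph, reachable from Plant: {Plant, Sub4}.
Min-cut edges: Plant→Bus4 (5), Sub4→Sub1 (4); capacity 5 + 4 = 9.

9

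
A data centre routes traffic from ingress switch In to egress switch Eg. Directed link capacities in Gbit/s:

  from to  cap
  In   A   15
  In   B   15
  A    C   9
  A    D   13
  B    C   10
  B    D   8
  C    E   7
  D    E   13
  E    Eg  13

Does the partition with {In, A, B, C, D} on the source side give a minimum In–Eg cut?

Given cut capacity: 7 + 13 = 20.
Augment In→A→C→E→Eg: bottleneck 7, flow now 7.
Augment In→A→D→E→Eg: bottleneck 6, flow now 13.
No augmenting path remains; maximum flow = 13.
In the residual graph, reachable from In: {In, A, B, C, D, E}.
Min-cut edges: E→Eg (13); capacity 13 = 13.
Cut capacity 20 exceeds the max flow 13, so it is not minimum.

No — its capacity is 20, but the minimum cut has capacity 13.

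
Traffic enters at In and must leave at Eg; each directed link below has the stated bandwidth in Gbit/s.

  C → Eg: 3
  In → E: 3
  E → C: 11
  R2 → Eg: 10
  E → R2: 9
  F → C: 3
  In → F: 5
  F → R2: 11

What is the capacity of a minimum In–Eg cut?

8

Augment In→F→C→Eg: bottleneck 3, flow now 3.
Augment In→F→R2→Eg: bottleneck 2, flow now 5.
Augment In→E→R2→Eg: bottleneck 3, flow now 8.
No augmenting path remains; maximum flow = 8.
By max-flow min-cut, the minimum cut capacity equals the max flow.
In the residual graph, reachable from In: {In}.
Min-cut edges: In→F (5), In→E (3); capacity 5 + 3 = 8.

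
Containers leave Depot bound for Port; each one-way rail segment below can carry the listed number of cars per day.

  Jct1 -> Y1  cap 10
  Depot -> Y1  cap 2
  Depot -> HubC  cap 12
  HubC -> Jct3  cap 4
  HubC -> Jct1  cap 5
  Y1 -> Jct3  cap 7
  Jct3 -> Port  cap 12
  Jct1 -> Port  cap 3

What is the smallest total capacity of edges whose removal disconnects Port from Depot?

Augment Depot→Y1→Jct3→Port: bottleneck 2, flow now 2.
Augment Depot→HubC→Jct3→Port: bottleneck 4, flow now 6.
Augment Depot→HubC→Jct1→Port: bottleneck 3, flow now 9.
Augment Depot→HubC→Jct1→Y1→Jct3→Port: bottleneck 2, flow now 11.
No augmenting path remains; maximum flow = 11.
By max-flow min-cut, the minimum cut capacity equals the max flow.
In the residual graph, reachable from Depot: {Depot, HubC}.
Min-cut edges: Depot→Y1 (2), HubC→Jct3 (4), HubC→Jct1 (5); capacity 2 + 4 + 5 = 11.

11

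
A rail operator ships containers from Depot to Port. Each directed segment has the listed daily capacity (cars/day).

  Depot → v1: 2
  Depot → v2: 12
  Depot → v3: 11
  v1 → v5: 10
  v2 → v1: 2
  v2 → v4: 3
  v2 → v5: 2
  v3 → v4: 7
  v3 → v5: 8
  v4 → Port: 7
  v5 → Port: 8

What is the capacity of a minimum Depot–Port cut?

15

Augment Depot→v1→v5→Port: bottleneck 2, flow now 2.
Augment Depot→v2→v4→Port: bottleneck 3, flow now 5.
Augment Depot→v2→v5→Port: bottleneck 2, flow now 7.
Augment Depot→v3→v4→Port: bottleneck 4, flow now 11.
Augment Depot→v3→v5→Port: bottleneck 4, flow now 15.
No augmenting path remains; maximum flow = 15.
By max-flow min-cut, the minimum cut capacity equals the max flow.
In the residual graph, reachable from Depot: {Depot, v1, v2, v3, v4, v5}.
Min-cut edges: v4→Port (7), v5→Port (8); capacity 7 + 8 = 15.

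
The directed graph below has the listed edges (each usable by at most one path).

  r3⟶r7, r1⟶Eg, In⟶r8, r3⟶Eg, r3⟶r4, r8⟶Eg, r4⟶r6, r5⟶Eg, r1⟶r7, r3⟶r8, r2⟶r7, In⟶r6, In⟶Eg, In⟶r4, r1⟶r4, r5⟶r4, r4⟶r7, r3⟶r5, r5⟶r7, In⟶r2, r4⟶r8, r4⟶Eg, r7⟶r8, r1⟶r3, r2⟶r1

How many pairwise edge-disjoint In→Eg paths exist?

Assign every edge capacity 1; by Menger, the answer equals the max flow.
Path In→Eg (+1); total 1.
Path In→r4→Eg (+1); total 2.
Path In→r8→Eg (+1); total 3.
Path In→r2→r1→Eg (+1); total 4.
No residual In→Eg path; max flow = 4.
Certifying cut of size 4: {In→Eg, In→r2, In→r4, In→r8}.

4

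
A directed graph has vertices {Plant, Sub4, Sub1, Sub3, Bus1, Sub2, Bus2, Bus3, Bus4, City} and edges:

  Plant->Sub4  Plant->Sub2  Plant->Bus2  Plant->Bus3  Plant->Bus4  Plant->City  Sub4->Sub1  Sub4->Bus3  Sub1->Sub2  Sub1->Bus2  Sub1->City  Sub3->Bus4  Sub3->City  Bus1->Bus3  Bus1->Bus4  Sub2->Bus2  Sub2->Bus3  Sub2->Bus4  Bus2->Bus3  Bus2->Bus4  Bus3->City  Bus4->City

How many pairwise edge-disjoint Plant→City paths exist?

Assign every edge capacity 1; by Menger, the answer equals the max flow.
Path Plant→City (+1); total 1.
Path Plant→Bus3→City (+1); total 2.
Path Plant→Bus4→City (+1); total 3.
Path Plant→Sub4→Sub1→City (+1); total 4.
No residual Plant→City path; max flow = 4.
Certifying cut of size 4: {Bus3→City, Bus4→City, Plant→City, Plant→Sub4}.

4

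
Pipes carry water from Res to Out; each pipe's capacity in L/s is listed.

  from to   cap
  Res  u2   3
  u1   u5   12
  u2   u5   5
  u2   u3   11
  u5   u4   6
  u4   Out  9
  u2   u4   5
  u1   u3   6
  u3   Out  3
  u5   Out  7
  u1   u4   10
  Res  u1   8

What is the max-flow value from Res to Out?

Augment Res→u1→u3→Out: bottleneck 3, flow now 3.
Augment Res→u1→u4→Out: bottleneck 5, flow now 8.
Augment Res→u2→u4→Out: bottleneck 3, flow now 11.
No augmenting path remains; maximum flow = 11.
In the residual graph, reachable from Res: {Res}.
Min-cut edges: Res→u1 (8), Res→u2 (3); capacity 8 + 3 = 11.
This cut is saturated, so no flow can exceed 11.

11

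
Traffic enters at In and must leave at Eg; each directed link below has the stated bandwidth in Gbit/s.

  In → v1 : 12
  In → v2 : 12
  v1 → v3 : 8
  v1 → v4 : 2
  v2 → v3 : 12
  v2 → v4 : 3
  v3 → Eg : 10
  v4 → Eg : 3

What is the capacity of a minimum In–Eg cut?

13

Augment In→v1→v3→Eg: bottleneck 8, flow now 8.
Augment In→v1→v4→Eg: bottleneck 2, flow now 10.
Augment In→v2→v3→Eg: bottleneck 2, flow now 12.
Augment In→v2→v4→Eg: bottleneck 1, flow now 13.
No augmenting path remains; maximum flow = 13.
By max-flow min-cut, the minimum cut capacity equals the max flow.
In the residual graph, reachable from In: {In, v1, v2, v3, v4}.
Min-cut edges: v3→Eg (10), v4→Eg (3); capacity 10 + 3 = 13.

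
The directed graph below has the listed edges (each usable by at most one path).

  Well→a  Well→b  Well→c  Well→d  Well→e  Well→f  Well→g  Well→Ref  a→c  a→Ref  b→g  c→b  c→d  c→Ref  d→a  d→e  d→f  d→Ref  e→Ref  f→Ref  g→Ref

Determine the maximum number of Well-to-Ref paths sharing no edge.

7

Assign every edge capacity 1; by Menger, the answer equals the max flow.
Path Well→Ref (+1); total 1.
Path Well→a→Ref (+1); total 2.
Path Well→c→Ref (+1); total 3.
Path Well→d→Ref (+1); total 4.
Path Well→e→Ref (+1); total 5.
Path Well→f→Ref (+1); total 6.
Path Well→g→Ref (+1); total 7.
No residual Well→Ref path; max flow = 7.
Certifying cut of size 7: {Well→Ref, Well→a, Well→c, Well→d, Well→e, Well→f, g→Ref}.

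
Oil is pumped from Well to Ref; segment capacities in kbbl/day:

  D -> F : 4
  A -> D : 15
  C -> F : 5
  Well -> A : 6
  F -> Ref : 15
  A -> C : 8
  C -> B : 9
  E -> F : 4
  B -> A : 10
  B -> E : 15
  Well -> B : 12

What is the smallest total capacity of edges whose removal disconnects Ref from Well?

Augment Well→A→C→F→Ref: bottleneck 5, flow now 5.
Augment Well→A→D→F→Ref: bottleneck 1, flow now 6.
Augment Well→B→E→F→Ref: bottleneck 4, flow now 10.
Augment Well→B→A→D→F→Ref: bottleneck 3, flow now 13.
No augmenting path remains; maximum flow = 13.
By max-flow min-cut, the minimum cut capacity equals the max flow.
In the residual graph, reachable from Well: {Well, A, B, C, D, E}.
Min-cut edges: C→F (5), D→F (4), E→F (4); capacity 5 + 4 + 4 = 13.

13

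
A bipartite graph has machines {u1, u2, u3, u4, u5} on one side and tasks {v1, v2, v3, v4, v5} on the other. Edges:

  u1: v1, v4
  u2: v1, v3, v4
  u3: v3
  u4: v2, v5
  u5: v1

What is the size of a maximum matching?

Unit-capacity flow: source→left, listed edges, right→sink; max matching = max flow.
Augmenting path u1→v1 (+1); matched 1.
Augmenting path u2→v3 (+1); matched 2.
Augmenting path u4→v2 (+1); matched 3.
Augmenting path u3→v3→u2→v4 (+1); matched 4.
No augmenting path remains; maximum matching = 4.
König certificate: {u4, v1, v3, v4} is a vertex cover of size 4 (every listed pair touches it), so no matching can be larger.

4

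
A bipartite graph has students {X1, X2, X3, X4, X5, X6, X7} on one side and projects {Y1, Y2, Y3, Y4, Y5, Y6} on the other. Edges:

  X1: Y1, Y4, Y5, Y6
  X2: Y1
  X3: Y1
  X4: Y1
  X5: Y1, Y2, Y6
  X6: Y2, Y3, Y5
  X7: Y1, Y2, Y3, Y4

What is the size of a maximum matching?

Unit-capacity flow: source→left, listed edges, right→sink; max matching = max flow.
Augmenting path X1→Y1 (+1); matched 1.
Augmenting path X5→Y2 (+1); matched 2.
Augmenting path X6→Y3 (+1); matched 3.
Augmenting path X7→Y4 (+1); matched 4.
Augmenting path X2→Y1→X1→Y5 (+1); matched 5.
No augmenting path remains; maximum matching = 5.
König certificate: {X1, X5, X6, X7, Y1} is a vertex cover of size 5 (every listed pair touches it), so no matching can be larger.

5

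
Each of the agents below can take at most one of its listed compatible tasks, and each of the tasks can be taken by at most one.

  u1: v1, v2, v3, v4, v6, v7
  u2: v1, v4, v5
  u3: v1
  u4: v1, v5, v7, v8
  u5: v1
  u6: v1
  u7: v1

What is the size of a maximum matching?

4

Unit-capacity flow: source→left, listed edges, right→sink; max matching = max flow.
Augmenting path u1→v1 (+1); matched 1.
Augmenting path u2→v4 (+1); matched 2.
Augmenting path u4→v5 (+1); matched 3.
Augmenting path u3→v1→u1→v2 (+1); matched 4.
No augmenting path remains; maximum matching = 4.
König certificate: {u1, u2, u4, v1} is a vertex cover of size 4 (every listed pair touches it), so no matching can be larger.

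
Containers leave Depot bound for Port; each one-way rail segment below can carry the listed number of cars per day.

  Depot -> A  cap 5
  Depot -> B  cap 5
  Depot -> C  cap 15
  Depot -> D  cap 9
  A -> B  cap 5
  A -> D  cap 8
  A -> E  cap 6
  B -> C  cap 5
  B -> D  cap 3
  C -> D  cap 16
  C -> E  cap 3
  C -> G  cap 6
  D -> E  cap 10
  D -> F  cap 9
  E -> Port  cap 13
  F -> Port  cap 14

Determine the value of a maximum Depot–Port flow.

22

Augment Depot→A→E→Port: bottleneck 5, flow now 5.
Augment Depot→C→E→Port: bottleneck 3, flow now 8.
Augment Depot→D→E→Port: bottleneck 5, flow now 13.
Augment Depot→D→F→Port: bottleneck 4, flow now 17.
Augment Depot→B→D→F→Port: bottleneck 3, flow now 20.
Augment Depot→C→D→F→Port: bottleneck 2, flow now 22.
No augmenting path remains; maximum flow = 22.
In the residual graph, reachable from Depot: {Depot, A, B, C, D, E, G}.
Min-cut edges: D→F (9), E→Port (13); capacity 9 + 13 = 22.
This cut is saturated, so no flow can exceed 22.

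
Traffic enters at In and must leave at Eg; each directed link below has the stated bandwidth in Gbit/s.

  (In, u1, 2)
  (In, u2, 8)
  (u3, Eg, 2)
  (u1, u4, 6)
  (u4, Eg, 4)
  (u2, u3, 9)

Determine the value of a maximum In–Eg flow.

Augment In→u1→u4→Eg: bottleneck 2, flow now 2.
Augment In→u2→u3→Eg: bottleneck 2, flow now 4.
No augmenting path remains; maximum flow = 4.
In the residual graph, reachable from In: {In, u2, u3}.
Min-cut edges: In→u1 (2), u3→Eg (2); capacity 2 + 2 = 4.
This cut is saturated, so no flow can exceed 4.

4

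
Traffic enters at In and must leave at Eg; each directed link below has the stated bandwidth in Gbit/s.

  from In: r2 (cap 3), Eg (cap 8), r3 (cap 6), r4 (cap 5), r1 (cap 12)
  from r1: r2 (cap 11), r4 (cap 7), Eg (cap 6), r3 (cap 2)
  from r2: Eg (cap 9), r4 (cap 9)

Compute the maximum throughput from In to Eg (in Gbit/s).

23

Augment In→Eg: bottleneck 8, flow now 8.
Augment In→r1→Eg: bottleneck 6, flow now 14.
Augment In→r2→Eg: bottleneck 3, flow now 17.
Augment In→r1→r2→Eg: bottleneck 6, flow now 23.
No augmenting path remains; maximum flow = 23.
In the residual graph, reachable from In: {In, r3, r4}.
Min-cut edges: In→r1 (12), In→r2 (3), In→Eg (8); capacity 12 + 3 + 8 = 23.
This cut is saturated, so no flow can exceed 23.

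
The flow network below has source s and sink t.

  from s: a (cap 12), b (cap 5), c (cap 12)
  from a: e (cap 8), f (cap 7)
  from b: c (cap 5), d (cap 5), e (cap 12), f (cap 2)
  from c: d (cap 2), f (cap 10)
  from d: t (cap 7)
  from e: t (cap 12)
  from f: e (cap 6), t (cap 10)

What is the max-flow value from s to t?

Augment s→a→e→t: bottleneck 8, flow now 8.
Augment s→a→f→t: bottleneck 4, flow now 12.
Augment s→b→d→t: bottleneck 5, flow now 17.
Augment s→c→d→t: bottleneck 2, flow now 19.
Augment s→c→f→t: bottleneck 6, flow now 25.
Augment s→c→f→e→t: bottleneck 4, flow now 29.
No augmenting path remains; maximum flow = 29.
In the residual graph, reachable from s: {s}.
Min-cut edges: s→a (12), s→b (5), s→c (12); capacity 12 + 5 + 12 = 29.
This cut is saturated, so no flow can exceed 29.

29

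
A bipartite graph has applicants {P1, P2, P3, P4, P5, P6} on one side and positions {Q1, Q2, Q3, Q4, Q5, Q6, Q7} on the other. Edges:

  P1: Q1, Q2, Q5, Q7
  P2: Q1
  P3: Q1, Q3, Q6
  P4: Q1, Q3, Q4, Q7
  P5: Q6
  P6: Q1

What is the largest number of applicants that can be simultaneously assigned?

Unit-capacity flow: source→left, listed edges, right→sink; max matching = max flow.
Augmenting path P1→Q1 (+1); matched 1.
Augmenting path P3→Q3 (+1); matched 2.
Augmenting path P4→Q4 (+1); matched 3.
Augmenting path P5→Q6 (+1); matched 4.
Augmenting path P2→Q1→P1→Q2 (+1); matched 5.
No augmenting path remains; maximum matching = 5.
König certificate: {P1, P3, P4, P5, Q1} is a vertex cover of size 5 (every listed pair touches it), so no matching can be larger.

5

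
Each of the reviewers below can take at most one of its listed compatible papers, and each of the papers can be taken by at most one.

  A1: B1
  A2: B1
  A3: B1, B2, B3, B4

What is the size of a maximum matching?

Unit-capacity flow: source→left, listed edges, right→sink; max matching = max flow.
Augmenting path A1→B1 (+1); matched 1.
Augmenting path A3→B2 (+1); matched 2.
No augmenting path remains; maximum matching = 2.
König certificate: {A3, B1} is a vertex cover of size 2 (every listed pair touches it), so no matching can be larger.

2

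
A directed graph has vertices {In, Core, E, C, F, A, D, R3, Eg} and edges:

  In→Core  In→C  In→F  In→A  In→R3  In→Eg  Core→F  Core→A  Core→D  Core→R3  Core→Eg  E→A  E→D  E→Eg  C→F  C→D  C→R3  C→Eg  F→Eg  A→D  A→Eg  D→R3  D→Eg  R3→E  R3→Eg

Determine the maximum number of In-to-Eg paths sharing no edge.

6

Assign every edge capacity 1; by Menger, the answer equals the max flow.
Path In→Eg (+1); total 1.
Path In→Core→Eg (+1); total 2.
Path In→C→Eg (+1); total 3.
Path In→F→Eg (+1); total 4.
Path In→A→Eg (+1); total 5.
Path In→R3→Eg (+1); total 6.
No residual In→Eg path; max flow = 6.
Certifying cut of size 6: {In→A, In→C, In→Core, In→Eg, In→F, In→R3}.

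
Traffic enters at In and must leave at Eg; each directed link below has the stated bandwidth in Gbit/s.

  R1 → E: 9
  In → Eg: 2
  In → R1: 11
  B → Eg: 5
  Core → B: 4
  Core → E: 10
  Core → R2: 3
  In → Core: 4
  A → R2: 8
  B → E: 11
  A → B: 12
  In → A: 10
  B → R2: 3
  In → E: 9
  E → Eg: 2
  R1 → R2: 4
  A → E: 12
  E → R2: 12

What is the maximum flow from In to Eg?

9

Augment In→Eg: bottleneck 2, flow now 2.
Augment In→E→Eg: bottleneck 2, flow now 4.
Augment In→Core→B→Eg: bottleneck 4, flow now 8.
Augment In→A→B→Eg: bottleneck 1, flow now 9.
No augmenting path remains; maximum flow = 9.
In the residual graph, reachable from In: {In, Core, A, B, R1, E, R2}.
Min-cut edges: In→Eg (2), B→Eg (5), E→Eg (2); capacity 2 + 5 + 2 = 9.
This cut is saturated, so no flow can exceed 9.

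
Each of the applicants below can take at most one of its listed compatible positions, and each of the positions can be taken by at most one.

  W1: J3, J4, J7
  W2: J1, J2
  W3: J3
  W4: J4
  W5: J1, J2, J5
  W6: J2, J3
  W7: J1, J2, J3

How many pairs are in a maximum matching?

6

Unit-capacity flow: source→left, listed edges, right→sink; max matching = max flow.
Augmenting path W1→J3 (+1); matched 1.
Augmenting path W2→J1 (+1); matched 2.
Augmenting path W4→J4 (+1); matched 3.
Augmenting path W5→J2 (+1); matched 4.
Augmenting path W3→J3→W1→J7 (+1); matched 5.
Augmenting path W6→J2→W5→J5 (+1); matched 6.
No augmenting path remains; maximum matching = 6.
König certificate: {W1, W4, W5, J1, J2, J3} is a vertex cover of size 6 (every listed pair touches it), so no matching can be larger.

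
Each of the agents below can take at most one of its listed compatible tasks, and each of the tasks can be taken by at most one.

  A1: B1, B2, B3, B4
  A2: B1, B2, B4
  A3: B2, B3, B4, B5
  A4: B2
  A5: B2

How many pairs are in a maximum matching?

Unit-capacity flow: source→left, listed edges, right→sink; max matching = max flow.
Augmenting path A1→B1 (+1); matched 1.
Augmenting path A2→B2 (+1); matched 2.
Augmenting path A3→B3 (+1); matched 3.
Augmenting path A4→B2→A2→B4 (+1); matched 4.
No augmenting path remains; maximum matching = 4.
König certificate: {A1, A2, A3, B2} is a vertex cover of size 4 (every listed pair touches it), so no matching can be larger.

4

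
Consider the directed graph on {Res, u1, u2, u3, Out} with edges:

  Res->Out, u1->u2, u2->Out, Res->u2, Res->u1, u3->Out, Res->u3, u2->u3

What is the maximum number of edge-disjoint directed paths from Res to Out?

Assign every edge capacity 1; by Menger, the answer equals the max flow.
Path Res→Out (+1); total 1.
Path Res→u2→Out (+1); total 2.
Path Res→u3→Out (+1); total 3.
No residual Res→Out path; max flow = 3.
Certifying cut of size 3: {Res→Out, u2→Out, u3→Out}.

3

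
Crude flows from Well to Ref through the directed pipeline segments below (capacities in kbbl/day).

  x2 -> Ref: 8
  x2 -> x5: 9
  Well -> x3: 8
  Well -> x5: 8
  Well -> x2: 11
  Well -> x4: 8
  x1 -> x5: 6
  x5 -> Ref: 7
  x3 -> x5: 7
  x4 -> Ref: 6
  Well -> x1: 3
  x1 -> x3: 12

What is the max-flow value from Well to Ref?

21

Augment Well→x2→Ref: bottleneck 8, flow now 8.
Augment Well→x4→Ref: bottleneck 6, flow now 14.
Augment Well→x5→Ref: bottleneck 7, flow now 21.
No augmenting path remains; maximum flow = 21.
In the residual graph, reachable from Well: {Well, x1, x2, x3, x4, x5}.
Min-cut edges: x2→Ref (8), x4→Ref (6), x5→Ref (7); capacity 8 + 6 + 7 = 21.
This cut is saturated, so no flow can exceed 21.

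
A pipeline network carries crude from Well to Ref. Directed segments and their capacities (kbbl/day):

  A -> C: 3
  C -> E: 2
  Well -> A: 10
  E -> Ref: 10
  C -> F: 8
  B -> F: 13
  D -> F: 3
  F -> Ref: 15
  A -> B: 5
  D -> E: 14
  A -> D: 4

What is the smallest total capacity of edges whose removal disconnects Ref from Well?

Augment Well→A→B→F→Ref: bottleneck 5, flow now 5.
Augment Well→A→C→E→Ref: bottleneck 2, flow now 7.
Augment Well→A→C→F→Ref: bottleneck 1, flow now 8.
Augment Well→A→D→E→Ref: bottleneck 2, flow now 10.
No augmenting path remains; maximum flow = 10.
By max-flow min-cut, the minimum cut capacity equals the max flow.
In the residual graph, reachable from Well: {Well}.
Min-cut edges: Well→A (10); capacity 10 = 10.

10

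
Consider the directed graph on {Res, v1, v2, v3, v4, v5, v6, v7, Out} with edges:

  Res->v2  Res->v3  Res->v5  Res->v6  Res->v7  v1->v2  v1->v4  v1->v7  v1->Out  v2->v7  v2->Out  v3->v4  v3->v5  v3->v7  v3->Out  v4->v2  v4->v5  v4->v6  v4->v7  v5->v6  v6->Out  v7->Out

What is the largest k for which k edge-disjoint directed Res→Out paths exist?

4

Assign every edge capacity 1; by Menger, the answer equals the max flow.
Path Res→v2→Out (+1); total 1.
Path Res→v3→Out (+1); total 2.
Path Res→v6→Out (+1); total 3.
Path Res→v7→Out (+1); total 4.
No residual Res→Out path; max flow = 4.
Certifying cut of size 4: {Res→v2, Res→v3, Res→v7, v6→Out}.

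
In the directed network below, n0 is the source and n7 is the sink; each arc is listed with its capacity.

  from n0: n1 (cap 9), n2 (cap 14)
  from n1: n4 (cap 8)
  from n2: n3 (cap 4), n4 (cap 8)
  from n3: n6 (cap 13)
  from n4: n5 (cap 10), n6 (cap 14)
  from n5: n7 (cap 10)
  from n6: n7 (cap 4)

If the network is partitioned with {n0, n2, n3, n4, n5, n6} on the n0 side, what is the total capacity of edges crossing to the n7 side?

23

Edges leaving {n0, n2, n3, n4, n5, n6}: n0→n1 (9), n5→n7 (10), n6→n7 (4).
Cut capacity = 9 + 10 + 4 = 23.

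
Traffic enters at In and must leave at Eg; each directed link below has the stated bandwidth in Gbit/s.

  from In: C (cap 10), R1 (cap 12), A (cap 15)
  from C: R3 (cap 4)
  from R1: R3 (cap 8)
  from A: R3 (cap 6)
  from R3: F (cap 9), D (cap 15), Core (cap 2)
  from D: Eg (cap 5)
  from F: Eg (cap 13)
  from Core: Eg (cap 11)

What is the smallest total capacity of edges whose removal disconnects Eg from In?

16

Augment In→C→R3→D→Eg: bottleneck 4, flow now 4.
Augment In→R1→R3→D→Eg: bottleneck 1, flow now 5.
Augment In→R1→R3→F→Eg: bottleneck 7, flow now 12.
Augment In→A→R3→F→Eg: bottleneck 2, flow now 14.
Augment In→A→R3→Core→Eg: bottleneck 2, flow now 16.
No augmenting path remains; maximum flow = 16.
By max-flow min-cut, the minimum cut capacity equals the max flow.
In the residual graph, reachable from In: {In, C, R1, A, R3, D}.
Min-cut edges: R3→F (9), R3→Core (2), D→Eg (5); capacity 9 + 2 + 5 = 16.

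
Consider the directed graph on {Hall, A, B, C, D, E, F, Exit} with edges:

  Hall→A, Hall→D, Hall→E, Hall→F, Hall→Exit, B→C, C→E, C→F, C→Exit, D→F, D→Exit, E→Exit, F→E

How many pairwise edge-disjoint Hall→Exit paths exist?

Assign every edge capacity 1; by Menger, the answer equals the max flow.
Path Hall→Exit (+1); total 1.
Path Hall→D→Exit (+1); total 2.
Path Hall→E→Exit (+1); total 3.
No residual Hall→Exit path; max flow = 3.
Certifying cut of size 3: {E→Exit, Hall→D, Hall→Exit}.

3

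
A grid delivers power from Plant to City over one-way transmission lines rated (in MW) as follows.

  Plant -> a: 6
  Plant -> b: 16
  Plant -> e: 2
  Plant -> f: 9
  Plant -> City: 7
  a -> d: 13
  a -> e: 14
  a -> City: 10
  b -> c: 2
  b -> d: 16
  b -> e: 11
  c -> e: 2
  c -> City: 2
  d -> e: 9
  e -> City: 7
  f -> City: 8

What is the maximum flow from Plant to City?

30

Augment Plant→City: bottleneck 7, flow now 7.
Augment Plant→a→City: bottleneck 6, flow now 13.
Augment Plant→e→City: bottleneck 2, flow now 15.
Augment Plant→f→City: bottleneck 8, flow now 23.
Augment Plant→b→c→City: bottleneck 2, flow now 25.
Augment Plant→b→e→City: bottleneck 5, flow now 30.
No augmenting path remains; maximum flow = 30.
In the residual graph, reachable from Plant: {Plant, b, d, e, f}.
Min-cut edges: Plant→a (6), Plant→City (7), b→c (2), e→City (7), f→City (8); capacity 6 + 7 + 2 + 7 + 8 = 30.
This cut is saturated, so no flow can exceed 30.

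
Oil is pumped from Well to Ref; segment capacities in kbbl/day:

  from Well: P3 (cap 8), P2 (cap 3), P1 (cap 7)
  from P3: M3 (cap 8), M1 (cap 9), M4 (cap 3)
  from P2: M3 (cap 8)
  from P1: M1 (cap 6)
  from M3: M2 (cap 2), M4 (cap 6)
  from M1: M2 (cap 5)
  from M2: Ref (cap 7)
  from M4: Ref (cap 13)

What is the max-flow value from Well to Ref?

Augment Well→P3→M4→Ref: bottleneck 3, flow now 3.
Augment Well→P3→M3→M2→Ref: bottleneck 2, flow now 5.
Augment Well→P3→M3→M4→Ref: bottleneck 3, flow now 8.
Augment Well→P2→M3→M4→Ref: bottleneck 3, flow now 11.
Augment Well→P1→M1→M2→Ref: bottleneck 5, flow now 16.
No augmenting path remains; maximum flow = 16.
In the residual graph, reachable from Well: {Well, P1, M1}.
Min-cut edges: Well→P3 (8), Well→P2 (3), M1→M2 (5); capacity 8 + 3 + 5 = 16.
This cut is saturated, so no flow can exceed 16.

16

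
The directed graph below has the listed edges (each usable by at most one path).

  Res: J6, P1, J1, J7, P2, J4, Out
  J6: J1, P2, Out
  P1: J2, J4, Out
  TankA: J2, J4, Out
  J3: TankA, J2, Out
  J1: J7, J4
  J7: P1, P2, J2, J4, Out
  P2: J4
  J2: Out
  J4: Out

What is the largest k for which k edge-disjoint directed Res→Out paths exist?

Assign every edge capacity 1; by Menger, the answer equals the max flow.
Path Res→Out (+1); total 1.
Path Res→J6→Out (+1); total 2.
Path Res→P1→Out (+1); total 3.
Path Res→J7→Out (+1); total 4.
Path Res→J4→Out (+1); total 5.
Path Res→J1→J7→J2→Out (+1); total 6.
No residual Res→Out path; max flow = 6.
Certifying cut of size 6: {J4→Out, Res→J1, Res→J6, Res→J7, Res→Out, Res→P1}.

6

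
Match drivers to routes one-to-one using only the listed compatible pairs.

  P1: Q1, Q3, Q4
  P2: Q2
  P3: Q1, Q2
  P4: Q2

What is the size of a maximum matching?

3

Unit-capacity flow: source→left, listed edges, right→sink; max matching = max flow.
Augmenting path P1→Q1 (+1); matched 1.
Augmenting path P2→Q2 (+1); matched 2.
Augmenting path P3→Q1→P1→Q3 (+1); matched 3.
No augmenting path remains; maximum matching = 3.
König certificate: {P1, P3, Q2} is a vertex cover of size 3 (every listed pair touches it), so no matching can be larger.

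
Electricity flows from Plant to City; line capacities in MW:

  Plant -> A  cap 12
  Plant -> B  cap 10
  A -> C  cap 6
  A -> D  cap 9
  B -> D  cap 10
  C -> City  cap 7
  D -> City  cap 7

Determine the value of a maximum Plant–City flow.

Augment Plant→A→C→City: bottleneck 6, flow now 6.
Augment Plant→A→D→City: bottleneck 6, flow now 12.
Augment Plant→B→D→City: bottleneck 1, flow now 13.
No augmenting path remains; maximum flow = 13.
In the residual graph, reachable from Plant: {Plant, A, B, D}.
Min-cut edges: A→C (6), D→City (7); capacity 6 + 7 = 13.
This cut is saturated, so no flow can exceed 13.

13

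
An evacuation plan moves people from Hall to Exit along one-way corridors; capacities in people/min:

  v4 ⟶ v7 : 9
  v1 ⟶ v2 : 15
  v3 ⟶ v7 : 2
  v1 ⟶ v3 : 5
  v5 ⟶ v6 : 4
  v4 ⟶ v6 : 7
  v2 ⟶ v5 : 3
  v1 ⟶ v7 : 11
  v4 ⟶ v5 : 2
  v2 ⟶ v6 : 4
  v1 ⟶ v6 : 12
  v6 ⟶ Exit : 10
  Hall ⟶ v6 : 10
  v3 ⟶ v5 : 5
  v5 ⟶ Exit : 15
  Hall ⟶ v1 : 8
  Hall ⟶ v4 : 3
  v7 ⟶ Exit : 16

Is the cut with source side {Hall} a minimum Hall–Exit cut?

Given cut capacity: 8 + 3 + 10 = 21.
Augment Hall→v6→Exit: bottleneck 10, flow now 10.
Augment Hall→v1→v7→Exit: bottleneck 8, flow now 18.
Augment Hall→v4→v5→Exit: bottleneck 2, flow now 20.
Augment Hall→v4→v7→Exit: bottleneck 1, flow now 21.
No augmenting path remains; maximum flow = 21.
Cut capacity 21 equals the max flow, so it is a minimum cut.

Yes — it is a minimum cut (capacity 21).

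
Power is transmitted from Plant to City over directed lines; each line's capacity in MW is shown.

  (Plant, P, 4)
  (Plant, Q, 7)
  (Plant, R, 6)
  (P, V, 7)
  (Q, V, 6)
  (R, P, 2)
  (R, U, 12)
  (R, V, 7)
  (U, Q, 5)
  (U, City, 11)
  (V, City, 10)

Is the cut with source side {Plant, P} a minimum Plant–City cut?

Given cut capacity: 7 + 6 + 7 = 20.
Augment Plant→P→V→City: bottleneck 4, flow now 4.
Augment Plant→Q→V→City: bottleneck 6, flow now 10.
Augment Plant→R→U→City: bottleneck 6, flow now 16.
No augmenting path remains; maximum flow = 16.
In the residual graph, reachable from Plant: {Plant, Q}.
Min-cut edges: Plant→P (4), Plant→R (6), Q→V (6); capacity 4 + 6 + 6 = 16.
Cut capacity 20 exceeds the max flow 16, so it is not minimum.

No — its capacity is 20, but the minimum cut has capacity 16.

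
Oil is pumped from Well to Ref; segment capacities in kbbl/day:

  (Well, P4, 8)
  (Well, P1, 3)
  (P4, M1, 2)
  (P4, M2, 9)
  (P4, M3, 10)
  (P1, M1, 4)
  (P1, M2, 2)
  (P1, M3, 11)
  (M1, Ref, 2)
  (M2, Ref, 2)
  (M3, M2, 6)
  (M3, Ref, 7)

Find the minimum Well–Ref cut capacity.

11

Augment Well→P4→M1→Ref: bottleneck 2, flow now 2.
Augment Well→P4→M2→Ref: bottleneck 2, flow now 4.
Augment Well→P4→M3→Ref: bottleneck 4, flow now 8.
Augment Well→P1→M3→Ref: bottleneck 3, flow now 11.
No augmenting path remains; maximum flow = 11.
By max-flow min-cut, the minimum cut capacity equals the max flow.
In the residual graph, reachable from Well: {Well}.
Min-cut edges: Well→P4 (8), Well→P1 (3); capacity 8 + 3 = 11.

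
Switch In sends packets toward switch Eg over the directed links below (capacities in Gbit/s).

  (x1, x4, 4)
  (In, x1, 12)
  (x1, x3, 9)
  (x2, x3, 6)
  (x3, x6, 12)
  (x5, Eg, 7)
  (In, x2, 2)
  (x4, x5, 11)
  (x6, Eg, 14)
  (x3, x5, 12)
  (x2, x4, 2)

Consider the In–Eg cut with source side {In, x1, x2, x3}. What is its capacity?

30

Edges leaving {In, x1, x2, x3}: x1→x4 (4), x2→x4 (2), x3→x5 (12), x3→x6 (12).
Cut capacity = 4 + 2 + 12 + 12 = 30.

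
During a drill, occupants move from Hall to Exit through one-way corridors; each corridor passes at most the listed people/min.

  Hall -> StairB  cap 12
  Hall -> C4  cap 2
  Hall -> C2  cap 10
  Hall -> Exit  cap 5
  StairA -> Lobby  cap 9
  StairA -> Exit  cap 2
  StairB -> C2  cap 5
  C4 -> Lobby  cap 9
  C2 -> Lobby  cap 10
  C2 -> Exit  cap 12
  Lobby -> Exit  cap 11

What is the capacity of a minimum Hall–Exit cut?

Augment Hall→Exit: bottleneck 5, flow now 5.
Augment Hall→C2→Exit: bottleneck 10, flow now 15.
Augment Hall→StairB→C2→Exit: bottleneck 2, flow now 17.
Augment Hall→C4→Lobby→Exit: bottleneck 2, flow now 19.
Augment Hall→StairB→C2→Lobby→Exit: bottleneck 3, flow now 22.
No augmenting path remains; maximum flow = 22.
By max-flow min-cut, the minimum cut capacity equals the max flow.
In the residual graph, reachable from Hall: {Hall, StairB}.
Min-cut edges: Hall→C4 (2), Hall→C2 (10), Hall→Exit (5), StairB→C2 (5); capacity 2 + 10 + 5 + 5 = 22.

22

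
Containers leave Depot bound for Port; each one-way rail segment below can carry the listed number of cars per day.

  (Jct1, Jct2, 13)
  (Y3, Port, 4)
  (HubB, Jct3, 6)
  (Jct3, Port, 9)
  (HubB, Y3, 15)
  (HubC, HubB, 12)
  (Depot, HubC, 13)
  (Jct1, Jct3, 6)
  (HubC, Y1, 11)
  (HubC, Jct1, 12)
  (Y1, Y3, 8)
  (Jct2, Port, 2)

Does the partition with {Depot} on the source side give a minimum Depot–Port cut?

Given cut capacity: 13 = 13.
Augment Depot→HubC→HubB→Y3→Port: bottleneck 4, flow now 4.
Augment Depot→HubC→HubB→Jct3→Port: bottleneck 6, flow now 10.
Augment Depot→HubC→Jct1→Jct3→Port: bottleneck 3, flow now 13.
No augmenting path remains; maximum flow = 13.
Cut capacity 13 equals the max flow, so it is a minimum cut.

Yes — it is a minimum cut (capacity 13).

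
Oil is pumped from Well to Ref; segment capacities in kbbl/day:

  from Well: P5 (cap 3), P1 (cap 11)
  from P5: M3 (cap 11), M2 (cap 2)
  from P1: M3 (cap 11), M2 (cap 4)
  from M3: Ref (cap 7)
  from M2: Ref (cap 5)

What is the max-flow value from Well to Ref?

Augment Well→P5→M3→Ref: bottleneck 3, flow now 3.
Augment Well→P1→M3→Ref: bottleneck 4, flow now 7.
Augment Well→P1→M2→Ref: bottleneck 4, flow now 11.
Augment Well→P1→M3→P5→M2→Ref: bottleneck 1, flow now 12. (uses reverse residual edge)
No augmenting path remains; maximum flow = 12.
In the residual graph, reachable from Well: {Well, P5, P1, M3, M2}.
Min-cut edges: M3→Ref (7), M2→Ref (5); capacity 7 + 5 = 12.
This cut is saturated, so no flow can exceed 12.

12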